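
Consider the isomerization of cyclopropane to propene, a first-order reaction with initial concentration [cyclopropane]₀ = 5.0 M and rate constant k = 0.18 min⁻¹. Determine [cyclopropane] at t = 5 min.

2.033 M

Step 1: For a first-order reaction: [cyclopropane] = [cyclopropane]₀ × e^(-kt)
Step 2: [cyclopropane] = 5.0 × e^(-0.18 × 5)
Step 3: [cyclopropane] = 5.0 × e^(-0.9)
Step 4: [cyclopropane] = 5.0 × 0.40657 = 2.033 M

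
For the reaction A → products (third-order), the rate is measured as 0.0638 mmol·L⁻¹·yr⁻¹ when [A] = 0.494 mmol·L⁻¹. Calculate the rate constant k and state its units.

0.5292 (mmol·L⁻¹)⁻²·yr⁻¹

Step 1: rate = k[A]^3, so k = rate / [A]^3.
Step 2: k = 0.0638 / (0.494)^3 = 0.0638 / 0.1206.
Step 3: k = 0.5292 (mmol·L⁻¹)⁻²·yr⁻¹.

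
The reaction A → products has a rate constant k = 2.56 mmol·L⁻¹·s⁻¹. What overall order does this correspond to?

zeroth order (0)

Step 1: The units of k for an nth-order reaction are (concentration)^(1-n)·(time)⁻¹.
Step 2: Here k has units mmol·L⁻¹·s⁻¹, so the concentration exponent is 1.
Step 3: 1 - n = 1 ⇒ n = 0. The reaction is zeroth order.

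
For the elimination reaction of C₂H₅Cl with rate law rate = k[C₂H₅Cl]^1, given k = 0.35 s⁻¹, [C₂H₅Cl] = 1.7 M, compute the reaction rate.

0.595 M/s

Step 1: Identify the rate law: rate = k[C₂H₅Cl]^1
Step 2: Substitute values: rate = 0.35 × (1.7)^1
Step 3: Calculate: rate = 0.35 × 1.7 = 0.595 M/s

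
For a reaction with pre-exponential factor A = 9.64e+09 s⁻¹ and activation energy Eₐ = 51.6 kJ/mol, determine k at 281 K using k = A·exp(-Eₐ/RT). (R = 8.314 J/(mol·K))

2.47e+00 s⁻¹

Step 1: Use the Arrhenius equation: k = A × exp(-Eₐ/RT)
Step 2: Convert Eₐ to J/mol: 51.6 kJ/mol = 51600 J/mol
Step 3: Calculate the exponent: -Eₐ/(RT) = -51600/(8.314 × 281) = -22.08683
Step 4: k = 9.64e+09 × exp(-22.08683)
Step 5: k = 9.64e+09 × 2.55748e-10 = 2.4654e+00 s⁻¹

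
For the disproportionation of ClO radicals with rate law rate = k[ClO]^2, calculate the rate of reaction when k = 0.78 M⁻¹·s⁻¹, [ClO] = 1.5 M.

1.755 M/s

Step 1: Identify the rate law: rate = k[ClO]^2
Step 2: Substitute values: rate = 0.78 × (1.5)^2
Step 3: Calculate: rate = 0.78 × 2.25 = 1.755 M/s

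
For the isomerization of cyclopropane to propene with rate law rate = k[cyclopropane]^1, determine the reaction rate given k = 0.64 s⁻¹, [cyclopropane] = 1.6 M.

1.024 M/s

Step 1: Identify the rate law: rate = k[cyclopropane]^1
Step 2: Substitute values: rate = 0.64 × (1.6)^1
Step 3: Calculate: rate = 0.64 × 1.6 = 1.024 M/s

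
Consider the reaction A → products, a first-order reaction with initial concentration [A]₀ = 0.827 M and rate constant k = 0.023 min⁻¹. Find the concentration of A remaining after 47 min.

0.2806 M

Step 1: For a first-order reaction: [A] = [A]₀ × e^(-kt)
Step 2: [A] = 0.827 × e^(-0.023 × 47)
Step 3: [A] = 0.827 × e^(-1.081)
Step 4: [A] = 0.827 × 0.339256 = 0.2806 M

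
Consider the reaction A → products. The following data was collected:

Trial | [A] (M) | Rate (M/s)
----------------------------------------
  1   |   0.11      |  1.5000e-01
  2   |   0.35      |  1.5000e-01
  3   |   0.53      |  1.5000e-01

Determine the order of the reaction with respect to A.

zeroth order (0)

Step 1: Compare trials - when concentration changes, rate stays constant.
Step 2: rate₂/rate₁ = 1.5000e-01/1.5000e-01 = 1
Step 3: [A]₂/[A]₁ = 0.35/0.11 = 3.182
Step 4: Since rate ratio ≈ (conc ratio)^0, the reaction is zeroth order.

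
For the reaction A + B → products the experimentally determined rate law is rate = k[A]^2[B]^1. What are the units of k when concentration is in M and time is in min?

M⁻²·min⁻¹

Step 1: Overall order = 2 + 1 = 3.
Step 2: rate has units M·min⁻¹; [A]^2[B]^1 has units M^3.
Step 3: k = rate/([A]^2[B]^1), so units of k = M^(1-3)·min⁻¹ = M⁻²·min⁻¹.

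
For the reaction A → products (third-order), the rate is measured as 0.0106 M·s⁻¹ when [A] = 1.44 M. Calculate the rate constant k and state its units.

0.00355 M⁻²·s⁻¹

Step 1: rate = k[A]^3, so k = rate / [A]^3.
Step 2: k = 0.0106 / (1.44)^3 = 0.0106 / 2.986.
Step 3: k = 0.00355 M⁻²·s⁻¹.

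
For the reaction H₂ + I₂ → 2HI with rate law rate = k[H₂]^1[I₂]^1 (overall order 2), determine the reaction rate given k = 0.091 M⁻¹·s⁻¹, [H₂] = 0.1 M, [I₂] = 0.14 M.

0.001274 M/s

Step 1: The rate law is rate = k[H₂]^1[I₂]^1, overall order = 1+1 = 2
Step 2: Substitute values: rate = 0.091 × (0.1)^1 × (0.14)^1
Step 3: rate = 0.091 × 0.1 × 0.14 = 0.001274 M/s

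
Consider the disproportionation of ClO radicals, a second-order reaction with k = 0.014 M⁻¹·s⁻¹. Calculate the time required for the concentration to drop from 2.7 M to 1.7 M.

15.56 s

Step 1: For second-order: t = (1/[ClO] - 1/[ClO]₀)/k
Step 2: t = (1/1.7 - 1/2.7)/0.014
Step 3: t = (0.5882 - 0.3704)/0.014
Step 4: t = 0.2179/0.014 = 15.56 s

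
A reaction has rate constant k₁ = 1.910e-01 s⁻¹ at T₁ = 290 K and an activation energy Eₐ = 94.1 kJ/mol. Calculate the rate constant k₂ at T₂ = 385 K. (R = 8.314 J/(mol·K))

2.907e+03 s⁻¹

Step 1: Use the two-temperature Arrhenius form: ln(k₂/k₁) = -Eₐ/R × (1/T₂ - 1/T₁)
Step 2: Convert Eₐ to J/mol: 94.1 kJ/mol = 94100 J/mol
Step 3: 1/T₂ - 1/T₁ = 1/385 - 1/290 = -8.508733e-04 K⁻¹
Step 4: ln(k₂/k₁) = -94100/8.314 × -8.508733e-04 = 9.63040
Step 5: k₂ = k₁ × exp(9.63040) = 1.910e-01 × 1.52205e+04 = 2.907e+03 s⁻¹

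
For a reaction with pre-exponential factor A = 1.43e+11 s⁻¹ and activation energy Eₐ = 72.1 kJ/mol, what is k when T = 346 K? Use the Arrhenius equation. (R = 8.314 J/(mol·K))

1.86e+00 s⁻¹

Step 1: Use the Arrhenius equation: k = A × exp(-Eₐ/RT)
Step 2: Convert Eₐ to J/mol: 72.1 kJ/mol = 72100 J/mol
Step 3: Calculate the exponent: -Eₐ/(RT) = -72100/(8.314 × 346) = -25.06393
Step 4: k = 1.43e+11 × exp(-25.06393)
Step 5: k = 1.43e+11 × 1.30279e-11 = 1.8630e+00 s⁻¹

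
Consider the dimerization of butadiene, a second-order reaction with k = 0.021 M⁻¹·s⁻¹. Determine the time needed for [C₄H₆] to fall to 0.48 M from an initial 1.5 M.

67.46 s

Step 1: For second-order: t = (1/[C₄H₆] - 1/[C₄H₆]₀)/k
Step 2: t = (1/0.48 - 1/1.5)/0.021
Step 3: t = (2.083 - 0.6667)/0.021
Step 4: t = 1.417/0.021 = 67.46 s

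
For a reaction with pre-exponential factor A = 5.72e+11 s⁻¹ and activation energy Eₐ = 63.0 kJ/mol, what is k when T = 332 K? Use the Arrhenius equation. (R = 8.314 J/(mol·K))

7.00e+01 s⁻¹

Step 1: Use the Arrhenius equation: k = A × exp(-Eₐ/RT)
Step 2: Convert Eₐ to J/mol: 63.0 kJ/mol = 63000 J/mol
Step 3: Calculate the exponent: -Eₐ/(RT) = -63000/(8.314 × 332) = -22.82404
Step 4: k = 5.72e+11 × exp(-22.82404)
Step 5: k = 5.72e+11 × 1.22362e-10 = 6.9991e+01 s⁻¹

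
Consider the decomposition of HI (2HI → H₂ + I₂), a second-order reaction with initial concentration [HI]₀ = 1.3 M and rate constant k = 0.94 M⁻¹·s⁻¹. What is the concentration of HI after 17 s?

0.0597 M

Step 1: For a second-order reaction: 1/[HI] = 1/[HI]₀ + kt
Step 2: 1/[HI] = 1/1.3 + 0.94 × 17
Step 3: 1/[HI] = 0.7692 + 15.98 = 16.75
Step 4: [HI] = 1/16.75 = 0.0597 M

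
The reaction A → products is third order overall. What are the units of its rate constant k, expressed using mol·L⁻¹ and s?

(mol·L⁻¹)⁻²·s⁻¹

Step 1: For overall order n, rate = k × (concentration)^n.
Step 2: Rate has units mol·L⁻¹·s⁻¹; concentration term has units (mol·L⁻¹)^3.
Step 3: k = rate / (concentration)^n, so units of k = (mol·L⁻¹)^(1-3)·s⁻¹ = (mol·L⁻¹)⁻²·s⁻¹.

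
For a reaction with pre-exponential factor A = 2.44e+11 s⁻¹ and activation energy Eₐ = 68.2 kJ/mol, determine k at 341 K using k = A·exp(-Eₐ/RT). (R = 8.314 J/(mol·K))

8.71e+00 s⁻¹

Step 1: Use the Arrhenius equation: k = A × exp(-Eₐ/RT)
Step 2: Convert Eₐ to J/mol: 68.2 kJ/mol = 68200 J/mol
Step 3: Calculate the exponent: -Eₐ/(RT) = -68200/(8.314 × 341) = -24.05581
Step 4: k = 2.44e+11 × exp(-24.05581)
Step 5: k = 2.44e+11 × 3.57022e-11 = 8.7113e+00 s⁻¹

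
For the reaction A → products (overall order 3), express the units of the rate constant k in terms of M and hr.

M⁻²·hr⁻¹

Step 1: For overall order n, rate = k × (concentration)^n.
Step 2: Rate has units M·hr⁻¹; concentration term has units M^3.
Step 3: k = rate / (concentration)^n, so units of k = M^(1-3)·hr⁻¹ = M⁻²·hr⁻¹.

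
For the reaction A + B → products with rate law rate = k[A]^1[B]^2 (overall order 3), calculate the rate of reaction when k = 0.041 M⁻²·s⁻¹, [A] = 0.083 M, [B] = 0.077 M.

2.018e-05 M/s

Step 1: The rate law is rate = k[A]^1[B]^2, overall order = 1+2 = 3
Step 2: Substitute values: rate = 0.041 × (0.083)^1 × (0.077)^2
Step 3: rate = 0.041 × 0.083 × 0.005929 = 2.01764e-05 M/s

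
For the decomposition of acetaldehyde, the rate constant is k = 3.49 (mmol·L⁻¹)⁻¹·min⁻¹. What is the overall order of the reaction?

second order (2)

Step 1: The units of k for an nth-order reaction are (concentration)^(1-n)·(time)⁻¹.
Step 2: Here k has units (mmol·L⁻¹)⁻¹·min⁻¹, so the concentration exponent is -1.
Step 3: 1 - n = -1 ⇒ n = 2. The reaction is second order.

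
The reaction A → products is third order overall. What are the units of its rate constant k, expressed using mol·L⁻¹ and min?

(mol·L⁻¹)⁻²·min⁻¹

Step 1: For overall order n, rate = k × (concentration)^n.
Step 2: Rate has units mol·L⁻¹·min⁻¹; concentration term has units (mol·L⁻¹)^3.
Step 3: k = rate / (concentration)^n, so units of k = (mol·L⁻¹)^(1-3)·min⁻¹ = (mol·L⁻¹)⁻²·min⁻¹.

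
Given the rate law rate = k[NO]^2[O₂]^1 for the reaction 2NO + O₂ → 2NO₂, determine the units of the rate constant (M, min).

M⁻²·min⁻¹

Step 1: Overall order = 2 + 1 = 3.
Step 2: rate has units M·min⁻¹; [NO]^2[O₂]^1 has units M^3.
Step 3: k = rate/([NO]^2[O₂]^1), so units of k = M^(1-3)·min⁻¹ = M⁻²·min⁻¹.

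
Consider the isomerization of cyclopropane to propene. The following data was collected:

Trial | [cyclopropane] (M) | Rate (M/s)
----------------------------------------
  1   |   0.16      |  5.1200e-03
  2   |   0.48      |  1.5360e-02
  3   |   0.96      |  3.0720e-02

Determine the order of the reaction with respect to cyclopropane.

first order (1)

Step 1: Compare trials to find order n where rate₂/rate₁ = ([cyclopropane]₂/[cyclopropane]₁)^n
Step 2: rate₂/rate₁ = 1.5360e-02/5.1200e-03 = 3
Step 3: [cyclopropane]₂/[cyclopropane]₁ = 0.48/0.16 = 3
Step 4: n = ln(3)/ln(3) = 1.00 ≈ 1
Step 5: The reaction is first order in cyclopropane.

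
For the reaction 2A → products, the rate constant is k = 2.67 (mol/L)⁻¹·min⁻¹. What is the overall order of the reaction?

second order (2)

Step 1: The units of k for an nth-order reaction are (concentration)^(1-n)·(time)⁻¹.
Step 2: Here k has units (mol/L)⁻¹·min⁻¹, so the concentration exponent is -1.
Step 3: 1 - n = -1 ⇒ n = 2. The reaction is second order.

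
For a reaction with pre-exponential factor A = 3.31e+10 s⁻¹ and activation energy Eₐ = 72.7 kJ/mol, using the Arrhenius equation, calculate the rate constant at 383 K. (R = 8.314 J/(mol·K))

4.02e+00 s⁻¹

Step 1: Use the Arrhenius equation: k = A × exp(-Eₐ/RT)
Step 2: Convert Eₐ to J/mol: 72.7 kJ/mol = 72700 J/mol
Step 3: Calculate the exponent: -Eₐ/(RT) = -72700/(8.314 × 383) = -22.83104
Step 4: k = 3.31e+10 × exp(-22.83104)
Step 5: k = 3.31e+10 × 1.21508e-10 = 4.0219e+00 s⁻¹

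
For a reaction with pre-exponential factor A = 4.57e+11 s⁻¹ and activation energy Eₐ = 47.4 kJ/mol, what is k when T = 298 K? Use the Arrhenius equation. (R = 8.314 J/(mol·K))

2.24e+03 s⁻¹

Step 1: Use the Arrhenius equation: k = A × exp(-Eₐ/RT)
Step 2: Convert Eₐ to J/mol: 47.4 kJ/mol = 47400 J/mol
Step 3: Calculate the exponent: -Eₐ/(RT) = -47400/(8.314 × 298) = -19.13163
Step 4: k = 4.57e+11 × exp(-19.13163)
Step 5: k = 4.57e+11 × 4.91178e-09 = 2.2447e+03 s⁻¹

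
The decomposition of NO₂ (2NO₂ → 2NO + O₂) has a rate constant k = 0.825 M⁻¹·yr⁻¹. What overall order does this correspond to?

second order (2)

Step 1: The units of k for an nth-order reaction are (concentration)^(1-n)·(time)⁻¹.
Step 2: Here k has units M⁻¹·yr⁻¹, so the concentration exponent is -1.
Step 3: 1 - n = -1 ⇒ n = 2. The reaction is second order.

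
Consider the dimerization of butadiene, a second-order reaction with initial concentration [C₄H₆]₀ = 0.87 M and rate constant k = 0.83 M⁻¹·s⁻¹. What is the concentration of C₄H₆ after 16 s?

0.0693 M

Step 1: For a second-order reaction: 1/[C₄H₆] = 1/[C₄H₆]₀ + kt
Step 2: 1/[C₄H₆] = 1/0.87 + 0.83 × 16
Step 3: 1/[C₄H₆] = 1.149 + 13.28 = 14.43
Step 4: [C₄H₆] = 1/14.43 = 0.0693 M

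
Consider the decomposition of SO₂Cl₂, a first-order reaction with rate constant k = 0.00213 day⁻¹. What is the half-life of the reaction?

325.4 day

Step 1: For a first-order reaction, t₁/₂ = ln(2)/k
Step 2: t₁/₂ = ln(2)/0.00213
Step 3: t₁/₂ = 0.6931/0.00213 = 325.4 day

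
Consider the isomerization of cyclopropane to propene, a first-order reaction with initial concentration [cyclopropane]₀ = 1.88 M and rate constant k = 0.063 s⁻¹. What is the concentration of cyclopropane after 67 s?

0.02761 M

Step 1: For a first-order reaction: [cyclopropane] = [cyclopropane]₀ × e^(-kt)
Step 2: [cyclopropane] = 1.88 × e^(-0.063 × 67)
Step 3: [cyclopropane] = 1.88 × e^(-4.221)
Step 4: [cyclopropane] = 1.88 × 0.014684 = 0.02761 M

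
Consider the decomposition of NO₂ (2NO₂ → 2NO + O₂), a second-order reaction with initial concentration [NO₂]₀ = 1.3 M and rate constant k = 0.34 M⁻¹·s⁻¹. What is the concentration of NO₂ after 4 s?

0.4697 M

Step 1: For a second-order reaction: 1/[NO₂] = 1/[NO₂]₀ + kt
Step 2: 1/[NO₂] = 1/1.3 + 0.34 × 4
Step 3: 1/[NO₂] = 0.7692 + 1.36 = 2.129
Step 4: [NO₂] = 1/2.129 = 0.4697 M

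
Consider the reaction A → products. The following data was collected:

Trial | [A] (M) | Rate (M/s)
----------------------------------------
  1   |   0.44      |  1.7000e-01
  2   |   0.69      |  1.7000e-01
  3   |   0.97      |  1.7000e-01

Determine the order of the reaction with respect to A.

zeroth order (0)

Step 1: Compare trials - when concentration changes, rate stays constant.
Step 2: rate₂/rate₁ = 1.7000e-01/1.7000e-01 = 1
Step 3: [A]₂/[A]₁ = 0.69/0.44 = 1.568
Step 4: Since rate ratio ≈ (conc ratio)^0, the reaction is zeroth order.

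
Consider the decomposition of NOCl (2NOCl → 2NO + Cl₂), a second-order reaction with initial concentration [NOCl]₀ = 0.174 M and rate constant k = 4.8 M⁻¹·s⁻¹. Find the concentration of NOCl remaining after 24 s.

0.008268 M

Step 1: For a second-order reaction: 1/[NOCl] = 1/[NOCl]₀ + kt
Step 2: 1/[NOCl] = 1/0.174 + 4.8 × 24
Step 3: 1/[NOCl] = 5.747 + 115.2 = 120.9
Step 4: [NOCl] = 1/120.9 = 0.008268 M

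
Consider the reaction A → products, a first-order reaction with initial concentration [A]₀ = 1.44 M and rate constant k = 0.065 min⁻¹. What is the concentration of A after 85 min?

0.00574 M

Step 1: For a first-order reaction: [A] = [A]₀ × e^(-kt)
Step 2: [A] = 1.44 × e^(-0.065 × 85)
Step 3: [A] = 1.44 × e^(-5.525)
Step 4: [A] = 1.44 × 0.00398587 = 0.00574 M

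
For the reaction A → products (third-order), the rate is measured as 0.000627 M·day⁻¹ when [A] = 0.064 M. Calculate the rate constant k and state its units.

2.392 M⁻²·day⁻¹

Step 1: rate = k[A]^3, so k = rate / [A]^3.
Step 2: k = 0.000627 / (0.064)^3 = 0.000627 / 0.0002621.
Step 3: k = 2.392 M⁻²·day⁻¹.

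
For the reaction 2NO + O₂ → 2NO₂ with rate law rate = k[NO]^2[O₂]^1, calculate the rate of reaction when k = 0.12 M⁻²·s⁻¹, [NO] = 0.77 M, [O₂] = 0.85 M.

0.06048 M/s

Step 1: The rate law is rate = k[NO]^2[O₂]^1
Step 2: Substitute: rate = 0.12 × (0.77)^2 × (0.85)^1
Step 3: rate = 0.12 × 0.5929 × 0.85 = 0.0604758 M/s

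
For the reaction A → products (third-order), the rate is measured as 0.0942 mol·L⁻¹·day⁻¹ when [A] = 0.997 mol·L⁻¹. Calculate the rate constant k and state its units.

0.09505 (mol·L⁻¹)⁻²·day⁻¹

Step 1: rate = k[A]^3, so k = rate / [A]^3.
Step 2: k = 0.0942 / (0.997)^3 = 0.0942 / 0.991.
Step 3: k = 0.09505 (mol·L⁻¹)⁻²·day⁻¹.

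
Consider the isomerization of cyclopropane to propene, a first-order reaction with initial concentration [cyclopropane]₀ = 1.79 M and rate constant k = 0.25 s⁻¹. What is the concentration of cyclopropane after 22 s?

0.007315 M

Step 1: For a first-order reaction: [cyclopropane] = [cyclopropane]₀ × e^(-kt)
Step 2: [cyclopropane] = 1.79 × e^(-0.25 × 22)
Step 3: [cyclopropane] = 1.79 × e^(-5.5)
Step 4: [cyclopropane] = 1.79 × 0.00408677 = 0.007315 M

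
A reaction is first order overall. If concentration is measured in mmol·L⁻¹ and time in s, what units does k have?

s⁻¹

Step 1: For overall order n, rate = k × (concentration)^n.
Step 2: Rate has units mmol·L⁻¹·s⁻¹; concentration term has units (mmol·L⁻¹)^1.
Step 3: k = rate / (concentration)^n, so units of k = (mmol·L⁻¹)^(1-1)·s⁻¹ = s⁻¹.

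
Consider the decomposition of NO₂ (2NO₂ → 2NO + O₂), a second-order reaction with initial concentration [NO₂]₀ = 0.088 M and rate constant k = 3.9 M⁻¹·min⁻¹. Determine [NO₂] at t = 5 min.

0.0324 M

Step 1: For a second-order reaction: 1/[NO₂] = 1/[NO₂]₀ + kt
Step 2: 1/[NO₂] = 1/0.088 + 3.9 × 5
Step 3: 1/[NO₂] = 11.36 + 19.5 = 30.86
Step 4: [NO₂] = 1/30.86 = 0.0324 M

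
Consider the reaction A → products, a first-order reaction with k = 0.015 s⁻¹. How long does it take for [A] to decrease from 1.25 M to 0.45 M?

68.11 s

Step 1: For first-order: t = ln([A]₀/[A])/k
Step 2: t = ln(1.25/0.45)/0.015
Step 3: t = ln(2.778)/0.015
Step 4: t = 1.022/0.015 = 68.11 s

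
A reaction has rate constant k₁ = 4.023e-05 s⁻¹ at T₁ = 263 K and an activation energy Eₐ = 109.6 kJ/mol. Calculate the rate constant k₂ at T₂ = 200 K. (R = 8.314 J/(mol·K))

5.591e-12 s⁻¹

Step 1: Use the two-temperature Arrhenius form: ln(k₂/k₁) = -Eₐ/R × (1/T₂ - 1/T₁)
Step 2: Convert Eₐ to J/mol: 109.6 kJ/mol = 109600 J/mol
Step 3: 1/T₂ - 1/T₁ = 1/200 - 1/263 = 1.197719e-03 K⁻¹
Step 4: ln(k₂/k₁) = -109600/8.314 × 1.197719e-03 = -15.78903
Step 5: k₂ = k₁ × exp(-15.78903) = 4.023e-05 × 1.38967e-07 = 5.591e-12 s⁻¹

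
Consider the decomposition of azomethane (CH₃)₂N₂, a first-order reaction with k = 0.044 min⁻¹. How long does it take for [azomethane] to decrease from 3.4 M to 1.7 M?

15.75 min

Step 1: For first-order: t = ln([azomethane]₀/[azomethane])/k
Step 2: t = ln(3.4/1.7)/0.044
Step 3: t = ln(2)/0.044
Step 4: t = 0.6931/0.044 = 15.75 min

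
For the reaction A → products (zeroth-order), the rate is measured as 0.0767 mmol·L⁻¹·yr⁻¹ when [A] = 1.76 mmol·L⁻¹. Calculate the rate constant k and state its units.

0.0767 mmol·L⁻¹·yr⁻¹

Step 1: For a zeroth-order reaction, rate = k (independent of concentration).
Step 2: k = rate = 0.0767 mmol·L⁻¹·yr⁻¹.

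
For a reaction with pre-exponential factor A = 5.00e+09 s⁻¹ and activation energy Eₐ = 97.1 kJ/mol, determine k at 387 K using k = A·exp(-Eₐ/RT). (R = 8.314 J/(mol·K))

3.91e-04 s⁻¹

Step 1: Use the Arrhenius equation: k = A × exp(-Eₐ/RT)
Step 2: Convert Eₐ to J/mol: 97.1 kJ/mol = 97100 J/mol
Step 3: Calculate the exponent: -Eₐ/(RT) = -97100/(8.314 × 387) = -30.17854
Step 4: k = 5.00e+09 × exp(-30.17854)
Step 5: k = 5.00e+09 × 7.82756e-14 = 3.9138e-04 s⁻¹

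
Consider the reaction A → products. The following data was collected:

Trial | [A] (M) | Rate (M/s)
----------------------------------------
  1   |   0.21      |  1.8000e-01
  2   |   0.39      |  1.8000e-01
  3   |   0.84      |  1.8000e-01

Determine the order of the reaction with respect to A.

zeroth order (0)

Step 1: Compare trials - when concentration changes, rate stays constant.
Step 2: rate₂/rate₁ = 1.8000e-01/1.8000e-01 = 1
Step 3: [A]₂/[A]₁ = 0.39/0.21 = 1.857
Step 4: Since rate ratio ≈ (conc ratio)^0, the reaction is zeroth order.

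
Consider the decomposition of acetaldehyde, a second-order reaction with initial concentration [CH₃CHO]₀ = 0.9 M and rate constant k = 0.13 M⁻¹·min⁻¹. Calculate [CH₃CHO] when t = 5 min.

0.5678 M

Step 1: For a second-order reaction: 1/[CH₃CHO] = 1/[CH₃CHO]₀ + kt
Step 2: 1/[CH₃CHO] = 1/0.9 + 0.13 × 5
Step 3: 1/[CH₃CHO] = 1.111 + 0.65 = 1.761
Step 4: [CH₃CHO] = 1/1.761 = 0.5678 M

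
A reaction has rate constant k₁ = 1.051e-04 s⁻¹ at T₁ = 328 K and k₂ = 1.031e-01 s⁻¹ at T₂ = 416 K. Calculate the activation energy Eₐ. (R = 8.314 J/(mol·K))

88.8 kJ/mol

Step 1: Use the two-temperature Arrhenius form: ln(k₂/k₁) = -Eₐ/R × (1/T₂ - 1/T₁)
Step 2: ln(k₂/k₁) = ln(1.031e-01/1.051e-04) = ln(980.971) = 6.88854
Step 3: 1/T₂ - 1/T₁ = 1/416 - 1/328 = -6.449343e-04 K⁻¹
Step 4: Eₐ = -R × ln(k₂/k₁) / (1/T₂ - 1/T₁) = -8.314 × 6.88854 / -6.449343e-04
Step 5: Eₐ = 8.8802e+04 J/mol = 88.8 kJ/mol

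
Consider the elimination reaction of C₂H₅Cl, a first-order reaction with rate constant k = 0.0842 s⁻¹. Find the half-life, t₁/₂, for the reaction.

8.232 s

Step 1: For a first-order reaction, t₁/₂ = ln(2)/k
Step 2: t₁/₂ = ln(2)/0.0842
Step 3: t₁/₂ = 0.6931/0.0842 = 8.232 s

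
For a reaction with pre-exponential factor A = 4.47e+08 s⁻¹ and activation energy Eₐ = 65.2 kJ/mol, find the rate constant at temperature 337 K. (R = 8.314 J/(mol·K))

3.50e-02 s⁻¹

Step 1: Use the Arrhenius equation: k = A × exp(-Eₐ/RT)
Step 2: Convert Eₐ to J/mol: 65.2 kJ/mol = 65200 J/mol
Step 3: Calculate the exponent: -Eₐ/(RT) = -65200/(8.314 × 337) = -23.27061
Step 4: k = 4.47e+08 × exp(-23.27061)
Step 5: k = 4.47e+08 × 7.82893e-11 = 3.4995e-02 s⁻¹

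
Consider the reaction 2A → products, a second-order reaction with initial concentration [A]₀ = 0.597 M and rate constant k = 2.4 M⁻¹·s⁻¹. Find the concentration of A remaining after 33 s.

0.01236 M

Step 1: For a second-order reaction: 1/[A] = 1/[A]₀ + kt
Step 2: 1/[A] = 1/0.597 + 2.4 × 33
Step 3: 1/[A] = 1.675 + 79.2 = 80.88
Step 4: [A] = 1/80.88 = 0.01236 M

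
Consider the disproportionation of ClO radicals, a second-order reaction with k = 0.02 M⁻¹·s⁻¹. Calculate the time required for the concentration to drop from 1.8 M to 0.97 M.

23.77 s

Step 1: For second-order: t = (1/[ClO] - 1/[ClO]₀)/k
Step 2: t = (1/0.97 - 1/1.8)/0.02
Step 3: t = (1.031 - 0.5556)/0.02
Step 4: t = 0.4754/0.02 = 23.77 s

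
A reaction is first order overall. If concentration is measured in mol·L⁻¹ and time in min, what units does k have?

min⁻¹

Step 1: For overall order n, rate = k × (concentration)^n.
Step 2: Rate has units mol·L⁻¹·min⁻¹; concentration term has units (mol·L⁻¹)^1.
Step 3: k = rate / (concentration)^n, so units of k = (mol·L⁻¹)^(1-1)·min⁻¹ = min⁻¹.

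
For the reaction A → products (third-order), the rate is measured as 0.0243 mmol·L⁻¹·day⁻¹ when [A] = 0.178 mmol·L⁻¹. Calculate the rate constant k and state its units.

4.309 (mmol·L⁻¹)⁻²·day⁻¹

Step 1: rate = k[A]^3, so k = rate / [A]^3.
Step 2: k = 0.0243 / (0.178)^3 = 0.0243 / 0.00564.
Step 3: k = 4.309 (mmol·L⁻¹)⁻²·day⁻¹.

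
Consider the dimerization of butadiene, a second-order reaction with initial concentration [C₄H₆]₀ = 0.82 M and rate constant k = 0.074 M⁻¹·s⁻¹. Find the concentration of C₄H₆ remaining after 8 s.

0.552 M

Step 1: For a second-order reaction: 1/[C₄H₆] = 1/[C₄H₆]₀ + kt
Step 2: 1/[C₄H₆] = 1/0.82 + 0.074 × 8
Step 3: 1/[C₄H₆] = 1.22 + 0.592 = 1.812
Step 4: [C₄H₆] = 1/1.812 = 0.552 M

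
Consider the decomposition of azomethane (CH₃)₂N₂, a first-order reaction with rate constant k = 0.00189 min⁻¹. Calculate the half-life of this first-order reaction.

366.7 min

Step 1: For a first-order reaction, t₁/₂ = ln(2)/k
Step 2: t₁/₂ = ln(2)/0.00189
Step 3: t₁/₂ = 0.6931/0.00189 = 366.7 min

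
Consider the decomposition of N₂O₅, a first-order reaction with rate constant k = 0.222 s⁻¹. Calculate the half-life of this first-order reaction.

3.122 s

Step 1: For a first-order reaction, t₁/₂ = ln(2)/k
Step 2: t₁/₂ = ln(2)/0.222
Step 3: t₁/₂ = 0.6931/0.222 = 3.122 s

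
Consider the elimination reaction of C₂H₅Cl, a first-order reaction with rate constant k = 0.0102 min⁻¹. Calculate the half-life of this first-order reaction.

67.96 min

Step 1: For a first-order reaction, t₁/₂ = ln(2)/k
Step 2: t₁/₂ = ln(2)/0.0102
Step 3: t₁/₂ = 0.6931/0.0102 = 67.96 min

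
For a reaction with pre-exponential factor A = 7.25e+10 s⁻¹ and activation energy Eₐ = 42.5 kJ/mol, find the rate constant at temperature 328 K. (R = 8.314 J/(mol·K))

1.24e+04 s⁻¹

Step 1: Use the Arrhenius equation: k = A × exp(-Eₐ/RT)
Step 2: Convert Eₐ to J/mol: 42.5 kJ/mol = 42500 J/mol
Step 3: Calculate the exponent: -Eₐ/(RT) = -42500/(8.314 × 328) = -15.58494
Step 4: k = 7.25e+10 × exp(-15.58494)
Step 5: k = 7.25e+10 × 1.70430e-07 = 1.2356e+04 s⁻¹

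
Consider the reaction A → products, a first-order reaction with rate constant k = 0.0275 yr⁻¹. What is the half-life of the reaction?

25.21 yr

Step 1: For a first-order reaction, t₁/₂ = ln(2)/k
Step 2: t₁/₂ = ln(2)/0.0275
Step 3: t₁/₂ = 0.6931/0.0275 = 25.21 yr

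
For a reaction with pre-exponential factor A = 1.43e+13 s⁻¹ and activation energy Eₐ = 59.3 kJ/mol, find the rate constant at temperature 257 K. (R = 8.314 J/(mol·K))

1.27e+01 s⁻¹

Step 1: Use the Arrhenius equation: k = A × exp(-Eₐ/RT)
Step 2: Convert Eₐ to J/mol: 59.3 kJ/mol = 59300 J/mol
Step 3: Calculate the exponent: -Eₐ/(RT) = -59300/(8.314 × 257) = -27.75310
Step 4: k = 1.43e+13 × exp(-27.75310)
Step 5: k = 1.43e+13 × 8.85079e-13 = 1.2657e+01 s⁻¹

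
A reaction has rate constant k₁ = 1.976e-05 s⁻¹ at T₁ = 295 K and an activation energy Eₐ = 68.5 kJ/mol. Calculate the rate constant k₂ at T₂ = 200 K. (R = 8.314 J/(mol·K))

3.422e-11 s⁻¹

Step 1: Use the two-temperature Arrhenius form: ln(k₂/k₁) = -Eₐ/R × (1/T₂ - 1/T₁)
Step 2: Convert Eₐ to J/mol: 68.5 kJ/mol = 68500 J/mol
Step 3: 1/T₂ - 1/T₁ = 1/200 - 1/295 = 1.610169e-03 K⁻¹
Step 4: ln(k₂/k₁) = -68500/8.314 × 1.610169e-03 = -13.26637
Step 5: k₂ = k₁ × exp(-13.26637) = 1.976e-05 × 1.73176e-06 = 3.422e-11 s⁻¹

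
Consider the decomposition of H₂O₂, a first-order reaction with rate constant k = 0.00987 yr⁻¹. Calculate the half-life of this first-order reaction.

70.23 yr

Step 1: For a first-order reaction, t₁/₂ = ln(2)/k
Step 2: t₁/₂ = ln(2)/0.00987
Step 3: t₁/₂ = 0.6931/0.00987 = 70.23 yr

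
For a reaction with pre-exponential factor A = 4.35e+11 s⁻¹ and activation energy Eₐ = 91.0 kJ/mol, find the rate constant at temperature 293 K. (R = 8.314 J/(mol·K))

2.60e-05 s⁻¹

Step 1: Use the Arrhenius equation: k = A × exp(-Eₐ/RT)
Step 2: Convert Eₐ to J/mol: 91.0 kJ/mol = 91000 J/mol
Step 3: Calculate the exponent: -Eₐ/(RT) = -91000/(8.314 × 293) = -37.35629
Step 4: k = 4.35e+11 × exp(-37.35629)
Step 5: k = 4.35e+11 × 5.97543e-17 = 2.5993e-05 s⁻¹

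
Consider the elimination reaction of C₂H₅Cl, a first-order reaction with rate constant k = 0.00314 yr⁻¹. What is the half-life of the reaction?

220.7 yr

Step 1: For a first-order reaction, t₁/₂ = ln(2)/k
Step 2: t₁/₂ = ln(2)/0.00314
Step 3: t₁/₂ = 0.6931/0.00314 = 220.7 yr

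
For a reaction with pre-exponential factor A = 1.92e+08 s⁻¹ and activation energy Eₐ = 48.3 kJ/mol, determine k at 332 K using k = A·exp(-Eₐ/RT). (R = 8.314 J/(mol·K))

4.83e+00 s⁻¹

Step 1: Use the Arrhenius equation: k = A × exp(-Eₐ/RT)
Step 2: Convert Eₐ to J/mol: 48.3 kJ/mol = 48300 J/mol
Step 3: Calculate the exponent: -Eₐ/(RT) = -48300/(8.314 × 332) = -17.49843
Step 4: k = 1.92e+08 × exp(-17.49843)
Step 5: k = 1.92e+08 × 2.51494e-08 = 4.8287e+00 s⁻¹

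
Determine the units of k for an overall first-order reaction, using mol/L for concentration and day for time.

day⁻¹

Step 1: For overall order n, rate = k × (concentration)^n.
Step 2: Rate has units mol/L·day⁻¹; concentration term has units (mol/L)^1.
Step 3: k = rate / (concentration)^n, so units of k = (mol/L)^(1-1)·day⁻¹ = day⁻¹.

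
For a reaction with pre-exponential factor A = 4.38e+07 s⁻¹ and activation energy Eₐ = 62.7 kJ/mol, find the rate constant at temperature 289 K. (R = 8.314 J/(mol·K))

2.03e-04 s⁻¹

Step 1: Use the Arrhenius equation: k = A × exp(-Eₐ/RT)
Step 2: Convert Eₐ to J/mol: 62.7 kJ/mol = 62700 J/mol
Step 3: Calculate the exponent: -Eₐ/(RT) = -62700/(8.314 × 289) = -26.09514
Step 4: k = 4.38e+07 × exp(-26.09514)
Step 5: k = 4.38e+07 × 4.64542e-12 = 2.0347e-04 s⁻¹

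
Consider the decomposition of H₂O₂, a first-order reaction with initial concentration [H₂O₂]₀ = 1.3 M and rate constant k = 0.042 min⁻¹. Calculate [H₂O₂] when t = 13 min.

0.753 M

Step 1: For a first-order reaction: [H₂O₂] = [H₂O₂]₀ × e^(-kt)
Step 2: [H₂O₂] = 1.3 × e^(-0.042 × 13)
Step 3: [H₂O₂] = 1.3 × e^(-0.546)
Step 4: [H₂O₂] = 1.3 × 0.579262 = 0.753 M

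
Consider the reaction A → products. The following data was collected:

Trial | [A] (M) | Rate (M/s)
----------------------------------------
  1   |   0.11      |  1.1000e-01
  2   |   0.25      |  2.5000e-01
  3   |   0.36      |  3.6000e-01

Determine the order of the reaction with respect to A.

first order (1)

Step 1: Compare trials to find order n where rate₂/rate₁ = ([A]₂/[A]₁)^n
Step 2: rate₂/rate₁ = 2.5000e-01/1.1000e-01 = 2.273
Step 3: [A]₂/[A]₁ = 0.25/0.11 = 2.273
Step 4: n = ln(2.273)/ln(2.273) = 1.00 ≈ 1
Step 5: The reaction is first order in A.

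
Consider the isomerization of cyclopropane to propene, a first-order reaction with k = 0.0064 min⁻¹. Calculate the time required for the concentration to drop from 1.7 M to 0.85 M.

108.3 min

Step 1: For first-order: t = ln([cyclopropane]₀/[cyclopropane])/k
Step 2: t = ln(1.7/0.85)/0.0064
Step 3: t = ln(2)/0.0064
Step 4: t = 0.6931/0.0064 = 108.3 min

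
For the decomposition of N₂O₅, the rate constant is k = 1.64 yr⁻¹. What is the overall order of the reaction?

first order (1)

Step 1: The units of k for an nth-order reaction are (concentration)^(1-n)·(time)⁻¹.
Step 2: Here k has units yr⁻¹, so the concentration exponent is 0.
Step 3: 1 - n = 0 ⇒ n = 1. The reaction is first order.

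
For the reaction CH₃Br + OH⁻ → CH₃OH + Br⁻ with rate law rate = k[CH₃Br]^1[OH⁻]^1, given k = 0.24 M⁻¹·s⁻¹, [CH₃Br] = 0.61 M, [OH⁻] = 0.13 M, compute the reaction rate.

0.01903 M/s

Step 1: The rate law is rate = k[CH₃Br]^1[OH⁻]^1
Step 2: Substitute: rate = 0.24 × (0.61)^1 × (0.13)^1
Step 3: rate = 0.24 × 0.61 × 0.13 = 0.019032 M/s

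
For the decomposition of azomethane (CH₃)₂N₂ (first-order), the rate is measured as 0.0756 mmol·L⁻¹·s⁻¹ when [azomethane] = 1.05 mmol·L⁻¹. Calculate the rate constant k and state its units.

0.072 s⁻¹

Step 1: rate = k[azomethane]^1, so k = rate / [azomethane]^1.
Step 2: k = 0.0756 / (1.05)^1 = 0.0756 / 1.05.
Step 3: k = 0.072 s⁻¹.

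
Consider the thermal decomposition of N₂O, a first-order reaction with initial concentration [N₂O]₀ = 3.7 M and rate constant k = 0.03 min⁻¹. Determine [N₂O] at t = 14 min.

2.431 M

Step 1: For a first-order reaction: [N₂O] = [N₂O]₀ × e^(-kt)
Step 2: [N₂O] = 3.7 × e^(-0.03 × 14)
Step 3: [N₂O] = 3.7 × e^(-0.42)
Step 4: [N₂O] = 3.7 × 0.657047 = 2.431 M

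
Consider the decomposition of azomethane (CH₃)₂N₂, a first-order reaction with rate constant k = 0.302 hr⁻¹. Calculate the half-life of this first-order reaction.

2.295 hr

Step 1: For a first-order reaction, t₁/₂ = ln(2)/k
Step 2: t₁/₂ = ln(2)/0.302
Step 3: t₁/₂ = 0.6931/0.302 = 2.295 hr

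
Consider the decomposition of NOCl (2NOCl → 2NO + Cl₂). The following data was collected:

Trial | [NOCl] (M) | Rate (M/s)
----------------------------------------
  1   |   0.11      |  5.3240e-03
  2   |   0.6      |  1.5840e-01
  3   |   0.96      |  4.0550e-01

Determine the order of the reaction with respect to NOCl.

second order (2)

Step 1: Compare trials to find order n where rate₂/rate₁ = ([NOCl]₂/[NOCl]₁)^n
Step 2: rate₂/rate₁ = 1.5840e-01/5.3240e-03 = 29.75
Step 3: [NOCl]₂/[NOCl]₁ = 0.6/0.11 = 5.455
Step 4: n = ln(29.75)/ln(5.455) = 2.00 ≈ 2
Step 5: The reaction is second order in NOCl.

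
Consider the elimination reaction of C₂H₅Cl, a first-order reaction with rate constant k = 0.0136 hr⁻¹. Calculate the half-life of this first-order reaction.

50.97 hr

Step 1: For a first-order reaction, t₁/₂ = ln(2)/k
Step 2: t₁/₂ = ln(2)/0.0136
Step 3: t₁/₂ = 0.6931/0.0136 = 50.97 hr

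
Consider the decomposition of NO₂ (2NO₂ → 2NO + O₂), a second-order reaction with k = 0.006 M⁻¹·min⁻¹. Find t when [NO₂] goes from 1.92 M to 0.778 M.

127.4 min

Step 1: For second-order: t = (1/[NO₂] - 1/[NO₂]₀)/k
Step 2: t = (1/0.778 - 1/1.92)/0.006
Step 3: t = (1.285 - 0.5208)/0.006
Step 4: t = 0.7645/0.006 = 127.4 min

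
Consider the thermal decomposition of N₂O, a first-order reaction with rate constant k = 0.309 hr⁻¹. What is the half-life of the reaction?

2.243 hr

Step 1: For a first-order reaction, t₁/₂ = ln(2)/k
Step 2: t₁/₂ = ln(2)/0.309
Step 3: t₁/₂ = 0.6931/0.309 = 2.243 hr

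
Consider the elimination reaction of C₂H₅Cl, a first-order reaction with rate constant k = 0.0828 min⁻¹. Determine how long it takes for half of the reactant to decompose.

8.371 min

Step 1: For a first-order reaction, t₁/₂ = ln(2)/k
Step 2: t₁/₂ = ln(2)/0.0828
Step 3: t₁/₂ = 0.6931/0.0828 = 8.371 min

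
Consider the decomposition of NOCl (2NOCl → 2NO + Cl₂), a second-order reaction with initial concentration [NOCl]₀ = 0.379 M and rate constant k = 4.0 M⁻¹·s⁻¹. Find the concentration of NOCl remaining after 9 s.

0.02588 M

Step 1: For a second-order reaction: 1/[NOCl] = 1/[NOCl]₀ + kt
Step 2: 1/[NOCl] = 1/0.379 + 4.0 × 9
Step 3: 1/[NOCl] = 2.639 + 36 = 38.64
Step 4: [NOCl] = 1/38.64 = 0.02588 M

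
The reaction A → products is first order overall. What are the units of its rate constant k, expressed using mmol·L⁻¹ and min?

min⁻¹

Step 1: For overall order n, rate = k × (concentration)^n.
Step 2: Rate has units mmol·L⁻¹·min⁻¹; concentration term has units (mmol·L⁻¹)^1.
Step 3: k = rate / (concentration)^n, so units of k = (mmol·L⁻¹)^(1-1)·min⁻¹ = min⁻¹.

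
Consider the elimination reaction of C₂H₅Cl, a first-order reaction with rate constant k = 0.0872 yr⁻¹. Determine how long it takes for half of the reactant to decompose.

7.949 yr

Step 1: For a first-order reaction, t₁/₂ = ln(2)/k
Step 2: t₁/₂ = ln(2)/0.0872
Step 3: t₁/₂ = 0.6931/0.0872 = 7.949 yr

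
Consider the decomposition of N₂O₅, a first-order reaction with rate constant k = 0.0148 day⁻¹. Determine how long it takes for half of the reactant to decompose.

46.83 day

Step 1: For a first-order reaction, t₁/₂ = ln(2)/k
Step 2: t₁/₂ = ln(2)/0.0148
Step 3: t₁/₂ = 0.6931/0.0148 = 46.83 day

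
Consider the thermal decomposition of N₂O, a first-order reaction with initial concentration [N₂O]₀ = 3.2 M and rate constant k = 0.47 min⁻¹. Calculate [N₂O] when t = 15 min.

0.002776 M

Step 1: For a first-order reaction: [N₂O] = [N₂O]₀ × e^(-kt)
Step 2: [N₂O] = 3.2 × e^(-0.47 × 15)
Step 3: [N₂O] = 3.2 × e^(-7.05)
Step 4: [N₂O] = 3.2 × 0.000867409 = 0.002776 M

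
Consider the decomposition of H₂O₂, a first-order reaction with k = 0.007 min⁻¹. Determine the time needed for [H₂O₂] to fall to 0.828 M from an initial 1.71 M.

103.6 min

Step 1: For first-order: t = ln([H₂O₂]₀/[H₂O₂])/k
Step 2: t = ln(1.71/0.828)/0.007
Step 3: t = ln(2.065)/0.007
Step 4: t = 0.7252/0.007 = 103.6 min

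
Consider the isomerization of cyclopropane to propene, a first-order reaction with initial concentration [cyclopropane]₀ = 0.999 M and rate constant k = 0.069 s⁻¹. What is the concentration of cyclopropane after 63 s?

0.01293 M

Step 1: For a first-order reaction: [cyclopropane] = [cyclopropane]₀ × e^(-kt)
Step 2: [cyclopropane] = 0.999 × e^(-0.069 × 63)
Step 3: [cyclopropane] = 0.999 × e^(-4.347)
Step 4: [cyclopropane] = 0.999 × 0.0129456 = 0.01293 M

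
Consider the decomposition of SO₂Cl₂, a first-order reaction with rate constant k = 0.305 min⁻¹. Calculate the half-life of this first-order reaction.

2.273 min

Step 1: For a first-order reaction, t₁/₂ = ln(2)/k
Step 2: t₁/₂ = ln(2)/0.305
Step 3: t₁/₂ = 0.6931/0.305 = 2.273 min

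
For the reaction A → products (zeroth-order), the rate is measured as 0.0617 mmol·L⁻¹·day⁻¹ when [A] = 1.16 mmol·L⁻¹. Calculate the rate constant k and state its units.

0.0617 mmol·L⁻¹·day⁻¹

Step 1: For a zeroth-order reaction, rate = k (independent of concentration).
Step 2: k = rate = 0.0617 mmol·L⁻¹·day⁻¹.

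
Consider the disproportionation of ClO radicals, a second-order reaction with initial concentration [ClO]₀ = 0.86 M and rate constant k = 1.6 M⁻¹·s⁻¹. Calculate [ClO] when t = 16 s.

0.03737 M

Step 1: For a second-order reaction: 1/[ClO] = 1/[ClO]₀ + kt
Step 2: 1/[ClO] = 1/0.86 + 1.6 × 16
Step 3: 1/[ClO] = 1.163 + 25.6 = 26.76
Step 4: [ClO] = 1/26.76 = 0.03737 M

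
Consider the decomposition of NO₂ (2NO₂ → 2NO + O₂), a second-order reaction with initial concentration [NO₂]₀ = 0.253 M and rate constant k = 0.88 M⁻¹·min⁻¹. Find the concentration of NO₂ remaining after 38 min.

0.02674 M

Step 1: For a second-order reaction: 1/[NO₂] = 1/[NO₂]₀ + kt
Step 2: 1/[NO₂] = 1/0.253 + 0.88 × 38
Step 3: 1/[NO₂] = 3.953 + 33.44 = 37.39
Step 4: [NO₂] = 1/37.39 = 0.02674 M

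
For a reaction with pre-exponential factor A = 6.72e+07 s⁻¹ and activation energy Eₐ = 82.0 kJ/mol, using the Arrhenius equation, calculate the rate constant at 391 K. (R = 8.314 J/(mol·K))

7.45e-04 s⁻¹

Step 1: Use the Arrhenius equation: k = A × exp(-Eₐ/RT)
Step 2: Convert Eₐ to J/mol: 82.0 kJ/mol = 82000 J/mol
Step 3: Calculate the exponent: -Eₐ/(RT) = -82000/(8.314 × 391) = -25.22476
Step 4: k = 6.72e+07 × exp(-25.22476)
Step 5: k = 6.72e+07 × 1.10924e-11 = 7.4541e-04 s⁻¹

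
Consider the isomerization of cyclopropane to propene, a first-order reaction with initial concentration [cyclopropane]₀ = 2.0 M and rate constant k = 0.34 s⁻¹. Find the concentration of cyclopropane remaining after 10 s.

0.06675 M

Step 1: For a first-order reaction: [cyclopropane] = [cyclopropane]₀ × e^(-kt)
Step 2: [cyclopropane] = 2.0 × e^(-0.34 × 10)
Step 3: [cyclopropane] = 2.0 × e^(-3.4)
Step 4: [cyclopropane] = 2.0 × 0.0333733 = 0.06675 M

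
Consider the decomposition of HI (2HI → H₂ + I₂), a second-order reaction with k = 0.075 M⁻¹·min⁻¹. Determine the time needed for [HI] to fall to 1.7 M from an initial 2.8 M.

3.081 min

Step 1: For second-order: t = (1/[HI] - 1/[HI]₀)/k
Step 2: t = (1/1.7 - 1/2.8)/0.075
Step 3: t = (0.5882 - 0.3571)/0.075
Step 4: t = 0.2311/0.075 = 3.081 min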